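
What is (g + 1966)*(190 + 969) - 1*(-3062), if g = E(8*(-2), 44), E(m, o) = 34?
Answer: 2321062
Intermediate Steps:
g = 34
(g + 1966)*(190 + 969) - 1*(-3062) = (34 + 1966)*(190 + 969) - 1*(-3062) = 2000*1159 + 3062 = 2318000 + 3062 = 2321062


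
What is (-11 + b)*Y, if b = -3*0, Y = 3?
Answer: -33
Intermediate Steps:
b = 0
(-11 + b)*Y = (-11 + 0)*3 = -11*3 = -33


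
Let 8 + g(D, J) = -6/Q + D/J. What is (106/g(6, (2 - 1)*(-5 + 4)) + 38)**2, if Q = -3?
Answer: 30625/36 ≈ 850.69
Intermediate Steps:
g(D, J) = -6 + D/J (g(D, J) = -8 + (-6/(-3) + D/J) = -8 + (-6*(-1/3) + D/J) = -8 + (2 + D/J) = -6 + D/J)
(106/g(6, (2 - 1)*(-5 + 4)) + 38)**2 = (106/(-6 + 6/(((2 - 1)*(-5 + 4)))) + 38)**2 = (106/(-6 + 6/((1*(-1)))) + 38)**2 = (106/(-6 + 6/(-1)) + 38)**2 = (106/(-6 + 6*(-1)) + 38)**2 = (106/(-6 - 6) + 38)**2 = (106/(-12) + 38)**2 = (106*(-1/12) + 38)**2 = (-53/6 + 38)**2 = (175/6)**2 = 30625/36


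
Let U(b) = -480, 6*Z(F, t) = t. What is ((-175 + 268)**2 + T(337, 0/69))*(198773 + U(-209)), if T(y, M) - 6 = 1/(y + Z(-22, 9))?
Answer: 1161885341041/677 ≈ 1.7162e+9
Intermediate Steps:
Z(F, t) = t/6
T(y, M) = 6 + 1/(3/2 + y) (T(y, M) = 6 + 1/(y + (1/6)*9) = 6 + 1/(y + 3/2) = 6 + 1/(3/2 + y))
((-175 + 268)**2 + T(337, 0/69))*(198773 + U(-209)) = ((-175 + 268)**2 + 4*(5 + 3*337)/(3 + 2*337))*(198773 - 480) = (93**2 + 4*(5 + 1011)/(3 + 674))*198293 = (8649 + 4*1016/677)*198293 = (8649 + 4*(1/677)*1016)*198293 = (8649 + 4064/677)*198293 = (5859437/677)*198293 = 1161885341041/677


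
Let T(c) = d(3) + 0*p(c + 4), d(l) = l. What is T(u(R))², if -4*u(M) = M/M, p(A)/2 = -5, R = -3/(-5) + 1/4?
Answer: 9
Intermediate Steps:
R = 17/20 (R = -3*(-⅕) + 1*(¼) = ⅗ + ¼ = 17/20 ≈ 0.85000)
p(A) = -10 (p(A) = 2*(-5) = -10)
u(M) = -¼ (u(M) = -M/(4*M) = -¼*1 = -¼)
T(c) = 3 (T(c) = 3 + 0*(-10) = 3 + 0 = 3)
T(u(R))² = 3² = 9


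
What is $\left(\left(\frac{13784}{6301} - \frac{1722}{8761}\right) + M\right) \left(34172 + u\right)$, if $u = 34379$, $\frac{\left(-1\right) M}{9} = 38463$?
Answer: $- \frac{1309966293026522635}{55203061} \approx -2.373 \cdot 10^{10}$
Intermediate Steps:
$M = -346167$ ($M = \left(-9\right) 38463 = -346167$)
$\left(\left(\frac{13784}{6301} - \frac{1722}{8761}\right) + M\right) \left(34172 + u\right) = \left(\left(\frac{13784}{6301} - \frac{1722}{8761}\right) - 346167\right) \left(34172 + 34379\right) = \left(\left(13784 \cdot \frac{1}{6301} - \frac{1722}{8761}\right) - 346167\right) 68551 = \left(\left(\frac{13784}{6301} - \frac{1722}{8761}\right) - 346167\right) 68551 = \left(\frac{109911302}{55203061} - 346167\right) 68551 = \left(- \frac{19109368105885}{55203061}\right) 68551 = - \frac{1309966293026522635}{55203061}$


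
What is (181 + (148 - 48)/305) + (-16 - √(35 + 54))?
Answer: 10085/61 - √89 ≈ 155.89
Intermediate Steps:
(181 + (148 - 48)/305) + (-16 - √(35 + 54)) = (181 + 100*(1/305)) + (-16 - √89) = (181 + 20/61) + (-16 - √89) = 11061/61 + (-16 - √89) = 10085/61 - √89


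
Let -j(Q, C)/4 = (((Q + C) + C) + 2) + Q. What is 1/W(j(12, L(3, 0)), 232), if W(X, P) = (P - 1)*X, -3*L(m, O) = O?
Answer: -1/24024 ≈ -4.1625e-5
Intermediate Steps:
L(m, O) = -O/3
j(Q, C) = -8 - 8*C - 8*Q (j(Q, C) = -4*((((Q + C) + C) + 2) + Q) = -4*((((C + Q) + C) + 2) + Q) = -4*(((Q + 2*C) + 2) + Q) = -4*((2 + Q + 2*C) + Q) = -4*(2 + 2*C + 2*Q) = -8 - 8*C - 8*Q)
W(X, P) = X*(-1 + P) (W(X, P) = (-1 + P)*X = X*(-1 + P))
1/W(j(12, L(3, 0)), 232) = 1/((-8 - (-8)*0/3 - 8*12)*(-1 + 232)) = 1/((-8 - 8*0 - 96)*231) = 1/((-8 + 0 - 96)*231) = 1/(-104*231) = 1/(-24024) = -1/24024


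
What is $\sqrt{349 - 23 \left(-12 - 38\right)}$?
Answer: $\sqrt{1499} \approx 38.717$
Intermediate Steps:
$\sqrt{349 - 23 \left(-12 - 38\right)} = \sqrt{349 - -1150} = \sqrt{349 + 1150} = \sqrt{1499}$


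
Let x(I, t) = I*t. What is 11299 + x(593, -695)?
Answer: -400836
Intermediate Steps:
11299 + x(593, -695) = 11299 + 593*(-695) = 11299 - 412135 = -400836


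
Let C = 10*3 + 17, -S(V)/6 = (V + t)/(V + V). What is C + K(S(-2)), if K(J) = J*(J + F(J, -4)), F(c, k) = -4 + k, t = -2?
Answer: 131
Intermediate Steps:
S(V) = -3*(-2 + V)/V (S(V) = -6*(V - 2)/(V + V) = -6*(-2 + V)/(2*V) = -6*(-2 + V)*1/(2*V) = -3*(-2 + V)/V)
C = 47 (C = 30 + 17 = 47)
K(J) = J*(-8 + J) (K(J) = J*(J + (-4 - 4)) = J*(J - 8) = J*(-8 + J))
C + K(S(-2)) = 47 + (-3 + 6/(-2))*(-8 + (-3 + 6/(-2))) = 47 + (-3 + 6*(-½))*(-8 + (-3 + 6*(-½))) = 47 + (-3 - 3)*(-8 + (-3 - 3)) = 47 - 6*(-8 - 6) = 47 - 6*(-14) = 47 + 84 = 131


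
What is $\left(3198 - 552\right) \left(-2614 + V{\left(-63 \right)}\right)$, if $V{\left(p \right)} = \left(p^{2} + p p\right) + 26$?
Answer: $14156100$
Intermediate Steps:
$V{\left(p \right)} = 26 + 2 p^{2}$ ($V{\left(p \right)} = \left(p^{2} + p^{2}\right) + 26 = 2 p^{2} + 26 = 26 + 2 p^{2}$)
$\left(3198 - 552\right) \left(-2614 + V{\left(-63 \right)}\right) = \left(3198 - 552\right) \left(-2614 + \left(26 + 2 \left(-63\right)^{2}\right)\right) = 2646 \left(-2614 + \left(26 + 2 \cdot 3969\right)\right) = 2646 \left(-2614 + \left(26 + 7938\right)\right) = 2646 \left(-2614 + 7964\right) = 2646 \cdot 5350 = 14156100$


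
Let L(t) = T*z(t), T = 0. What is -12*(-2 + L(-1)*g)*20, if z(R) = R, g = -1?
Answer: 480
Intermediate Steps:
L(t) = 0 (L(t) = 0*t = 0)
-12*(-2 + L(-1)*g)*20 = -12*(-2 + 0*(-1))*20 = -12*(-2 + 0)*20 = -12*(-2)*20 = 24*20 = 480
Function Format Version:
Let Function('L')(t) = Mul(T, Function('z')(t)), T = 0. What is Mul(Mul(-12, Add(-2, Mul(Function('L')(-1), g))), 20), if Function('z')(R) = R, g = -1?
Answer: 480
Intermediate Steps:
Function('L')(t) = 0 (Function('L')(t) = Mul(0, t) = 0)
Mul(Mul(-12, Add(-2, Mul(Function('L')(-1), g))), 20) = Mul(Mul(-12, Add(-2, Mul(0, -1))), 20) = Mul(Mul(-12, Add(-2, 0)), 20) = Mul(Mul(-12, -2), 20) = Mul(24, 20) = 480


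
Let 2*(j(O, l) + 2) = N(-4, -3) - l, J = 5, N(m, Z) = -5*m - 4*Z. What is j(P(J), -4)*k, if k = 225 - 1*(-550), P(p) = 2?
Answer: 12400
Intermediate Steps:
k = 775 (k = 225 + 550 = 775)
j(O, l) = 14 - l/2 (j(O, l) = -2 + ((-5*(-4) - 4*(-3)) - l)/2 = -2 + ((20 + 12) - l)/2 = -2 + (32 - l)/2 = -2 + (16 - l/2) = 14 - l/2)
j(P(J), -4)*k = (14 - ½*(-4))*775 = (14 + 2)*775 = 16*775 = 12400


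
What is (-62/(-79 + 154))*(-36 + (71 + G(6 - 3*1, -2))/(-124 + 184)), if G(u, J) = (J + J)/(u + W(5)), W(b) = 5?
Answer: 43183/1500 ≈ 28.789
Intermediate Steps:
G(u, J) = 2*J/(5 + u) (G(u, J) = (J + J)/(u + 5) = (2*J)/(5 + u) = 2*J/(5 + u))
(-62/(-79 + 154))*(-36 + (71 + G(6 - 3*1, -2))/(-124 + 184)) = (-62/(-79 + 154))*(-36 + (71 + 2*(-2)/(5 + (6 - 3*1)))/(-124 + 184)) = (-62/75)*(-36 + (71 + 2*(-2)/(5 + (6 - 3)))/60) = (-62*1/75)*(-36 + (71 + 2*(-2)/(5 + 3))*(1/60)) = -62*(-36 + (71 + 2*(-2)/8)*(1/60))/75 = -62*(-36 + (71 + 2*(-2)*(⅛))*(1/60))/75 = -62*(-36 + (71 - ½)*(1/60))/75 = -62*(-36 + (141/2)*(1/60))/75 = -62*(-36 + 47/40)/75 = -62/75*(-1393/40) = 43183/1500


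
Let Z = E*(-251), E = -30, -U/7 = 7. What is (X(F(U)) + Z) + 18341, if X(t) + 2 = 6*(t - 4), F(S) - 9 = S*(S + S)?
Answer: 54711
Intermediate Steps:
U = -49 (U = -7*7 = -49)
F(S) = 9 + 2*S² (F(S) = 9 + S*(S + S) = 9 + S*(2*S) = 9 + 2*S²)
X(t) = -26 + 6*t (X(t) = -2 + 6*(t - 4) = -2 + 6*(-4 + t) = -2 + (-24 + 6*t) = -26 + 6*t)
Z = 7530 (Z = -30*(-251) = 7530)
(X(F(U)) + Z) + 18341 = ((-26 + 6*(9 + 2*(-49)²)) + 7530) + 18341 = ((-26 + 6*(9 + 2*2401)) + 7530) + 18341 = ((-26 + 6*(9 + 4802)) + 7530) + 18341 = ((-26 + 6*4811) + 7530) + 18341 = ((-26 + 28866) + 7530) + 18341 = (28840 + 7530) + 18341 = 36370 + 18341 = 54711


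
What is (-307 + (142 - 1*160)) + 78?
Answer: -247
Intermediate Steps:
(-307 + (142 - 1*160)) + 78 = (-307 + (142 - 160)) + 78 = (-307 - 18) + 78 = -325 + 78 = -247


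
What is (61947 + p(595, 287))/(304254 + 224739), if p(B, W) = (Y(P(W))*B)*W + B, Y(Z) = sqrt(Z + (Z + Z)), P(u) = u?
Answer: 62542/528993 + 170765*sqrt(861)/528993 ≈ 9.5904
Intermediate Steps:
Y(Z) = sqrt(3)*sqrt(Z) (Y(Z) = sqrt(Z + 2*Z) = sqrt(3*Z) = sqrt(3)*sqrt(Z))
p(B, W) = B + B*sqrt(3)*W**(3/2) (p(B, W) = ((sqrt(3)*sqrt(W))*B)*W + B = (B*sqrt(3)*sqrt(W))*W + B = B*sqrt(3)*W**(3/2) + B = B + B*sqrt(3)*W**(3/2))
(61947 + p(595, 287))/(304254 + 224739) = (61947 + 595*(1 + sqrt(3)*287**(3/2)))/(304254 + 224739) = (61947 + 595*(1 + sqrt(3)*(287*sqrt(287))))/528993 = (61947 + 595*(1 + 287*sqrt(861)))*(1/528993) = (61947 + (595 + 170765*sqrt(861)))*(1/528993) = (62542 + 170765*sqrt(861))*(1/528993) = 62542/528993 + 170765*sqrt(861)/528993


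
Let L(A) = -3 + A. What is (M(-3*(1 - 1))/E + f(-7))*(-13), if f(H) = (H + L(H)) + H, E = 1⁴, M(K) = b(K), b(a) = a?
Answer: 312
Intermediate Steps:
M(K) = K
E = 1
f(H) = -3 + 3*H (f(H) = (H + (-3 + H)) + H = (-3 + 2*H) + H = -3 + 3*H)
(M(-3*(1 - 1))/E + f(-7))*(-13) = (-3*(1 - 1)/1 + (-3 + 3*(-7)))*(-13) = (-3*0*1 + (-3 - 21))*(-13) = (0*1 - 24)*(-13) = (0 - 24)*(-13) = -24*(-13) = 312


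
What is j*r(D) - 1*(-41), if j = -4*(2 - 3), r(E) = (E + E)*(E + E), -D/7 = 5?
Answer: 19641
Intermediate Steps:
D = -35 (D = -7*5 = -35)
r(E) = 4*E² (r(E) = (2*E)*(2*E) = 4*E²)
j = 4 (j = -4*(-1) = -1*(-4) = 4)
j*r(D) - 1*(-41) = 4*(4*(-35)²) - 1*(-41) = 4*(4*1225) + 41 = 4*4900 + 41 = 19600 + 41 = 19641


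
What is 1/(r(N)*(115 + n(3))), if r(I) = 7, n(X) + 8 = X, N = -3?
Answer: 1/770 ≈ 0.0012987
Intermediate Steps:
n(X) = -8 + X
1/(r(N)*(115 + n(3))) = 1/(7*(115 + (-8 + 3))) = 1/(7*(115 - 5)) = 1/(7*110) = 1/770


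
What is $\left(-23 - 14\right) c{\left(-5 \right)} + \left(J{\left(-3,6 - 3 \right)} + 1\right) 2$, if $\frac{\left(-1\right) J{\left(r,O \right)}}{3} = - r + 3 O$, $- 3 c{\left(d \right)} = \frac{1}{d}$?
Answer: $- \frac{1087}{15} \approx -72.467$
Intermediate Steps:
$c{\left(d \right)} = - \frac{1}{3 d}$
$J{\left(r,O \right)} = - 9 O + 3 r$ ($J{\left(r,O \right)} = - 3 \left(- r + 3 O\right) = - 9 O + 3 r$)
$\left(-23 - 14\right) c{\left(-5 \right)} + \left(J{\left(-3,6 - 3 \right)} + 1\right) 2 = \left(-23 - 14\right) \left(- \frac{1}{3 \left(-5\right)}\right) + \left(\left(- 9 \left(6 - 3\right) + 3 \left(-3\right)\right) + 1\right) 2 = \left(-23 - 14\right) \left(\left(- \frac{1}{3}\right) \left(- \frac{1}{5}\right)\right) + \left(\left(- 9 \left(6 - 3\right) - 9\right) + 1\right) 2 = \left(-37\right) \frac{1}{15} + \left(\left(\left(-9\right) 3 - 9\right) + 1\right) 2 = - \frac{37}{15} + \left(\left(-27 - 9\right) + 1\right) 2 = - \frac{37}{15} + \left(-36 + 1\right) 2 = - \frac{37}{15} - 70 = - \frac{1087}{15}$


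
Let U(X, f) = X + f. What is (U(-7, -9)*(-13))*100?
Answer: 20800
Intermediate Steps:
(U(-7, -9)*(-13))*100 = ((-7 - 9)*(-13))*100 = -16*(-13)*100 = 208*100 = 20800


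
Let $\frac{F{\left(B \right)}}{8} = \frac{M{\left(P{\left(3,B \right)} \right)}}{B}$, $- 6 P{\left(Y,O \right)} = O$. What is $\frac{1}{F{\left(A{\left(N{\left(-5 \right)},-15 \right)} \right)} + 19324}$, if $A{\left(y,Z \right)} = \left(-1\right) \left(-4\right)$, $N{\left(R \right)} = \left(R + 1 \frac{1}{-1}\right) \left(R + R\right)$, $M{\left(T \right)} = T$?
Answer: $\frac{3}{57968} \approx 5.1753 \cdot 10^{-5}$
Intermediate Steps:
$P{\left(Y,O \right)} = - \frac{O}{6}$
$N{\left(R \right)} = 2 R \left(-1 + R\right)$ ($N{\left(R \right)} = \left(R + 1 \left(-1\right)\right) 2 R = \left(R - 1\right) 2 R = \left(-1 + R\right) 2 R = 2 R \left(-1 + R\right)$)
$A{\left(y,Z \right)} = 4$
$F{\left(B \right)} = - \frac{4}{3}$ ($F{\left(B \right)} = 8 \frac{\left(- \frac{1}{6}\right) B}{B} = 8 \left(- \frac{1}{6}\right) = - \frac{4}{3}$)
$\frac{1}{F{\left(A{\left(N{\left(-5 \right)},-15 \right)} \right)} + 19324} = \frac{1}{- \frac{4}{3} + 19324} = \frac{1}{\frac{57968}{3}} = \frac{3}{57968}$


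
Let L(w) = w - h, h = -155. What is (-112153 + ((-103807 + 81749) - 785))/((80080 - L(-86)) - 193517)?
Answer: 67498/56753 ≈ 1.1893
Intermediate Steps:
L(w) = 155 + w (L(w) = w - 1*(-155) = w + 155 = 155 + w)
(-112153 + ((-103807 + 81749) - 785))/((80080 - L(-86)) - 193517) = (-112153 + ((-103807 + 81749) - 785))/((80080 - (155 - 86)) - 193517) = (-112153 + (-22058 - 785))/((80080 - 1*69) - 193517) = (-112153 - 22843)/((80080 - 69) - 193517) = -134996/(80011 - 193517) = -134996/(-113506) = -134996*(-1/113506) = 67498/56753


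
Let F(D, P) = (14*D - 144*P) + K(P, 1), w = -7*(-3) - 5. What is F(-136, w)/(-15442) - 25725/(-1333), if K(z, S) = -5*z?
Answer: 201480677/10292093 ≈ 19.576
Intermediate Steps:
w = 16 (w = 21 - 5 = 16)
F(D, P) = -149*P + 14*D (F(D, P) = (14*D - 144*P) - 5*P = (-144*P + 14*D) - 5*P = -149*P + 14*D)
F(-136, w)/(-15442) - 25725/(-1333) = (-149*16 + 14*(-136))/(-15442) - 25725/(-1333) = (-2384 - 1904)*(-1/15442) - 25725*(-1/1333) = -4288*(-1/15442) + 25725/1333 = 2144/7721 + 25725/1333 = 201480677/10292093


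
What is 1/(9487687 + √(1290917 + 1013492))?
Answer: 9487687/90016202305560 - √2304409/90016202305560 ≈ 1.0538e-7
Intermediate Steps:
1/(9487687 + √(1290917 + 1013492)) = 1/(9487687 + √2304409)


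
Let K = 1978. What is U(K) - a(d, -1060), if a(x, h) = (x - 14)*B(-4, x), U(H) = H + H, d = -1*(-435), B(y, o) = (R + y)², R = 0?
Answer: -2780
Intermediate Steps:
B(y, o) = y² (B(y, o) = (0 + y)² = y²)
d = 435
U(H) = 2*H
a(x, h) = -224 + 16*x (a(x, h) = (x - 14)*(-4)² = (-14 + x)*16 = -224 + 16*x)
U(K) - a(d, -1060) = 2*1978 - (-224 + 16*435) = 3956 - (-224 + 6960) = 3956 - 1*6736 = 3956 - 6736 = -2780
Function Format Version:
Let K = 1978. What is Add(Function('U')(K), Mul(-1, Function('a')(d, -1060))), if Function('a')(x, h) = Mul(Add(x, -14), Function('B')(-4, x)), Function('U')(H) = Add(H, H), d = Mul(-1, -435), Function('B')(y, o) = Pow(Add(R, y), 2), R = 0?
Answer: -2780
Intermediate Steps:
Function('B')(y, o) = Pow(y, 2) (Function('B')(y, o) = Pow(Add(0, y), 2) = Pow(y, 2))
d = 435
Function('U')(H) = Mul(2, H)
Function('a')(x, h) = Add(-224, Mul(16, x)) (Function('a')(x, h) = Mul(Add(x, -14), Pow(-4, 2)) = Mul(Add(-14, x), 16) = Add(-224, Mul(16, x)))
Add(Function('U')(K), Mul(-1, Function('a')(d, -1060))) = Add(Mul(2, 1978), Mul(-1, Add(-224, Mul(16, 435)))) = Add(3956, Mul(-1, Add(-224, 6960))) = Add(3956, Mul(-1, 6736)) = Add(3956, -6736) = -2780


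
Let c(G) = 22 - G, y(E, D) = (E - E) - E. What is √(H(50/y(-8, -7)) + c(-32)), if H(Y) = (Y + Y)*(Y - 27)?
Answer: I*√3286/4 ≈ 14.331*I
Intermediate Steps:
y(E, D) = -E (y(E, D) = 0 - E = -E)
H(Y) = 2*Y*(-27 + Y) (H(Y) = (2*Y)*(-27 + Y) = 2*Y*(-27 + Y))
√(H(50/y(-8, -7)) + c(-32)) = √(2*(50/((-1*(-8))))*(-27 + 50/((-1*(-8)))) + (22 - 1*(-32))) = √(2*(50/8)*(-27 + 50/8) + (22 + 32)) = √(2*(50*(⅛))*(-27 + 50*(⅛)) + 54) = √(2*(25/4)*(-27 + 25/4) + 54) = √(2*(25/4)*(-83/4) + 54) = √(-2075/8 + 54) = √(-1643/8) = I*√3286/4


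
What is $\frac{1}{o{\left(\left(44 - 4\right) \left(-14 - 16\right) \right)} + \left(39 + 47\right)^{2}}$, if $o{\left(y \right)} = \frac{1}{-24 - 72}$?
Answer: $\frac{96}{710015} \approx 0.00013521$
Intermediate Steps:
$o{\left(y \right)} = - \frac{1}{96}$ ($o{\left(y \right)} = \frac{1}{-96} = - \frac{1}{96}$)
$\frac{1}{o{\left(\left(44 - 4\right) \left(-14 - 16\right) \right)} + \left(39 + 47\right)^{2}} = \frac{1}{- \frac{1}{96} + \left(39 + 47\right)^{2}} = \frac{1}{- \frac{1}{96} + 86^{2}} = \frac{1}{- \frac{1}{96} + 7396} = \frac{1}{\frac{710015}{96}} = \frac{96}{710015}$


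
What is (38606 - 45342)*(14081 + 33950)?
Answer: -323536816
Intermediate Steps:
(38606 - 45342)*(14081 + 33950) = -6736*48031 = -323536816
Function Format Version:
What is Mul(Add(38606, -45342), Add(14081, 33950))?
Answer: -323536816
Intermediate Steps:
Mul(Add(38606, -45342), Add(14081, 33950)) = Mul(-6736, 48031) = -323536816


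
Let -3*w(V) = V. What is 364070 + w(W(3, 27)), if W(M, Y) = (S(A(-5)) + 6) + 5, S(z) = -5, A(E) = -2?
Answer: 364068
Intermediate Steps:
W(M, Y) = 6 (W(M, Y) = (-5 + 6) + 5 = 1 + 5 = 6)
w(V) = -V/3
364070 + w(W(3, 27)) = 364070 - 1/3*6 = 364070 - 2 = 364068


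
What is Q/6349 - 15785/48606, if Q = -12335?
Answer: -699773975/308599494 ≈ -2.2676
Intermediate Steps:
Q/6349 - 15785/48606 = -12335/6349 - 15785/48606 = -699773975/308599494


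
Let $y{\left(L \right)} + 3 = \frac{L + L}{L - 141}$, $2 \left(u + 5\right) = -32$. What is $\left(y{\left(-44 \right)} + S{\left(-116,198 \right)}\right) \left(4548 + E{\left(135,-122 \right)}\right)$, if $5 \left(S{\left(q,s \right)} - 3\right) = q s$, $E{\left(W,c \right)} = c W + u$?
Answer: $\frac{10148301504}{185} \approx 5.4856 \cdot 10^{7}$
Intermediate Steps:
$u = -21$ ($u = -5 + \frac{1}{2} \left(-32\right) = -5 - 16 = -21$)
$y{\left(L \right)} = -3 + \frac{2 L}{-141 + L}$ ($y{\left(L \right)} = -3 + \frac{L + L}{L - 141} = -3 + \frac{2 L}{-141 + L}$)
$E{\left(W,c \right)} = -21 + W c$ ($E{\left(W,c \right)} = c W - 21 = W c - 21 = -21 + W c$)
$S{\left(q,s \right)} = 3 + \frac{q s}{5}$
$\left(y{\left(-44 \right)} + S{\left(-116,198 \right)}\right) \left(4548 + E{\left(135,-122 \right)}\right) = \left(\frac{423 - -44}{-141 - 44} + \left(3 + \frac{1}{5} \left(-116\right) 198\right)\right) \left(4548 + \left(-21 + 135 \left(-122\right)\right)\right) = \left(\frac{423 + 44}{-185} + \left(3 - \frac{22968}{5}\right)\right) \left(4548 - 16491\right) = \left(\left(- \frac{1}{185}\right) 467 - \frac{22953}{5}\right) \left(4548 - 16491\right) = \left(- \frac{467}{185} - \frac{22953}{5}\right) \left(-11943\right) = \left(- \frac{849728}{185}\right) \left(-11943\right) = \frac{10148301504}{185}$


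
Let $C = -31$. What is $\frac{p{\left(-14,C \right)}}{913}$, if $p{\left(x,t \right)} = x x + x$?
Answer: $\frac{182}{913} \approx 0.19934$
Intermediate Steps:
$p{\left(x,t \right)} = x + x^{2}$ ($p{\left(x,t \right)} = x^{2} + x = x + x^{2}$)
$\frac{p{\left(-14,C \right)}}{913} = \frac{\left(-14\right) \left(1 - 14\right)}{913} = \left(-14\right) \left(-13\right) \frac{1}{913} = 182 \cdot \frac{1}{913} = \frac{182}{913}$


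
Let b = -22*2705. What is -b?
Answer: 59510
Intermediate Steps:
b = -59510
-b = -1*(-59510) = 59510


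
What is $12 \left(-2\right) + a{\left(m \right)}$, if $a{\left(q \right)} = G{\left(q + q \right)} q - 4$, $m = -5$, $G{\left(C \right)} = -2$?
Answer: $-18$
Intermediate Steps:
$a{\left(q \right)} = -4 - 2 q$ ($a{\left(q \right)} = - 2 q - 4 = -4 - 2 q$)
$12 \left(-2\right) + a{\left(m \right)} = 12 \left(-2\right) - -6 = -24 + \left(-4 + 10\right) = -24 + 6 = -18$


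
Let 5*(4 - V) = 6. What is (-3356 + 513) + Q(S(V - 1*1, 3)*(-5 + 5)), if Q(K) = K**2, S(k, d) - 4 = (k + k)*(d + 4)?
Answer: -2843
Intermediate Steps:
V = 14/5 (V = 4 - 1/5*6 = 4 - 6/5 = 14/5 ≈ 2.8000)
S(k, d) = 4 + 2*k*(4 + d) (S(k, d) = 4 + (k + k)*(d + 4) = 4 + (2*k)*(4 + d) = 4 + 2*k*(4 + d))
(-3356 + 513) + Q(S(V - 1*1, 3)*(-5 + 5)) = (-3356 + 513) + ((4 + 8*(14/5 - 1*1) + 2*3*(14/5 - 1*1))*(-5 + 5))**2 = -2843 + ((4 + 8*(14/5 - 1) + 2*3*(14/5 - 1))*0)**2 = -2843 + ((4 + 8*(9/5) + 2*3*(9/5))*0)**2 = -2843 + ((4 + 72/5 + 54/5)*0)**2 = -2843 + ((146/5)*0)**2 = -2843 + 0**2 = -2843 + 0 = -2843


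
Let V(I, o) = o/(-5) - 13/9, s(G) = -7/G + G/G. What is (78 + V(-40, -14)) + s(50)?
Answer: 36097/450 ≈ 80.216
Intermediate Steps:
s(G) = 1 - 7/G (s(G) = -7/G + 1 = 1 - 7/G)
V(I, o) = -13/9 - o/5 (V(I, o) = o*(-⅕) - 13*⅑ = -o/5 - 13/9 = -13/9 - o/5)
(78 + V(-40, -14)) + s(50) = (78 + (-13/9 - ⅕*(-14))) + (-7 + 50)/50 = (78 + (-13/9 + 14/5)) + (1/50)*43 = (78 + 61/45) + 43/50 = 3571/45 + 43/50 = 36097/450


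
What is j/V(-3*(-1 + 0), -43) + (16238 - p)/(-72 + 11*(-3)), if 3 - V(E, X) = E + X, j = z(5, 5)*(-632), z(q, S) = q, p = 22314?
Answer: -10076/645 ≈ -15.622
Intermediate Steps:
j = -3160 (j = 5*(-632) = -3160)
V(E, X) = 3 - E - X (V(E, X) = 3 - (E + X) = 3 + (-E - X) = 3 - E - X)
j/V(-3*(-1 + 0), -43) + (16238 - p)/(-72 + 11*(-3)) = -3160/(3 - (-3)*(-1 + 0) - 1*(-43)) + (16238 - 1*22314)/(-72 + 11*(-3)) = -3160/(3 - (-3)*(-1) + 43) + (16238 - 22314)/(-72 - 33) = -3160/(3 - 1*3 + 43) - 6076/(-105) = -3160/(3 - 3 + 43) - 6076*(-1/105) = -3160/43 + 868/15 = -10076/645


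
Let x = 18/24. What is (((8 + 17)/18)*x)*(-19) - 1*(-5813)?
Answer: 139037/24 ≈ 5793.2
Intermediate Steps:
x = ¾ (x = 18*(1/24) = ¾ ≈ 0.75000)
(((8 + 17)/18)*x)*(-19) - 1*(-5813) = (((8 + 17)/18)*(¾))*(-19) - 1*(-5813) = ((25*(1/18))*(¾))*(-19) + 5813 = ((25/18)*(¾))*(-19) + 5813 = (25/24)*(-19) + 5813 = -475/24 + 5813 = 139037/24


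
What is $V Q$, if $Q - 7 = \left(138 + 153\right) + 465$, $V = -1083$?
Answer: $-826329$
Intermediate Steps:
$Q = 763$ ($Q = 7 + \left(\left(138 + 153\right) + 465\right) = 7 + \left(291 + 465\right) = 7 + 756 = 763$)
$V Q = \left(-1083\right) 763 = -826329$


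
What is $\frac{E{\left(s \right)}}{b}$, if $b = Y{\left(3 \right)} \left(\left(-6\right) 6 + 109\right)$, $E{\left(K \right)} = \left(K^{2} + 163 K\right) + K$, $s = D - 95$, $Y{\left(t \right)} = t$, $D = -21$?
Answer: $- \frac{1856}{73} \approx -25.425$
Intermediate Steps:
$s = -116$ ($s = -21 - 95 = -116$)
$E{\left(K \right)} = K^{2} + 164 K$
$b = 219$ ($b = 3 \left(\left(-6\right) 6 + 109\right) = 3 \left(-36 + 109\right) = 3 \cdot 73 = 219$)
$\frac{E{\left(s \right)}}{b} = \frac{\left(-116\right) \left(164 - 116\right)}{219} = \left(-116\right) 48 \cdot \frac{1}{219} = \left(-5568\right) \frac{1}{219} = - \frac{1856}{73}$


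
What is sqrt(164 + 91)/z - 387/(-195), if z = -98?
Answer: 129/65 - sqrt(255)/98 ≈ 1.8217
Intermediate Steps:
sqrt(164 + 91)/z - 387/(-195) = sqrt(164 + 91)/(-98) - 387/(-195) = sqrt(255)*(-1/98) - 387*(-1/195) = -sqrt(255)/98 + 129/65 = 129/65 - sqrt(255)/98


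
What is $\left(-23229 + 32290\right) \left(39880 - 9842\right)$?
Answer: $272174318$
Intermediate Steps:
$\left(-23229 + 32290\right) \left(39880 - 9842\right) = 9061 \cdot 30038 = 272174318$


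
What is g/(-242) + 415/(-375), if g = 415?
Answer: -51211/18150 ≈ -2.8215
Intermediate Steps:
g/(-242) + 415/(-375) = 415/(-242) + 415/(-375) = 415*(-1/242) + 415*(-1/375) = -415/242 - 83/75 = -51211/18150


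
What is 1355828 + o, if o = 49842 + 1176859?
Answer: 2582529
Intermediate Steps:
o = 1226701
1355828 + o = 1355828 + 1226701 = 2582529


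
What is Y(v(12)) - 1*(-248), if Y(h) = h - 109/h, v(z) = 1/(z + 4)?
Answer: -23935/16 ≈ -1495.9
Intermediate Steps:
v(z) = 1/(4 + z)
Y(v(12)) - 1*(-248) = (1/(4 + 12) - 109/(1/(4 + 12))) - 1*(-248) = (1/16 - 109/(1/16)) + 248 = (1/16 - 109/1/16) + 248 = (1/16 - 109*16) + 248 = (1/16 - 1744) + 248 = -27903/16 + 248 = -23935/16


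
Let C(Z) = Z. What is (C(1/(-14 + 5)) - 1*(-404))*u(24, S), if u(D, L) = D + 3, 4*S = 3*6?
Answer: 10905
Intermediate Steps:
S = 9/2 (S = (3*6)/4 = (¼)*18 = 9/2 ≈ 4.5000)
u(D, L) = 3 + D
(C(1/(-14 + 5)) - 1*(-404))*u(24, S) = (1/(-14 + 5) - 1*(-404))*(3 + 24) = (1/(-9) + 404)*27 = (-⅑ + 404)*27 = (3635/9)*27 = 10905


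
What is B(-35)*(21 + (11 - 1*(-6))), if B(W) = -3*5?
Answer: -570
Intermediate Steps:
B(W) = -15
B(-35)*(21 + (11 - 1*(-6))) = -15*(21 + (11 - 1*(-6))) = -15*(21 + (11 + 6)) = -15*(21 + 17) = -15*38 = -570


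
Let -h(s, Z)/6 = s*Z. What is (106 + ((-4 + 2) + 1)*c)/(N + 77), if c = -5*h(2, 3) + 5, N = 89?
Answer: -79/166 ≈ -0.47590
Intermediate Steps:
h(s, Z) = -6*Z*s (h(s, Z) = -6*s*Z = -6*Z*s)
c = 185 (c = -(-30)*3*2 + 5 = -5*(-36) + 5 = 180 + 5 = 185)
(106 + ((-4 + 2) + 1)*c)/(N + 77) = (106 + ((-4 + 2) + 1)*185)/(89 + 77) = (106 + (-2 + 1)*185)/166 = (106 - 1*185)*(1/166) = (106 - 185)*(1/166) = -79*1/166 = -79/166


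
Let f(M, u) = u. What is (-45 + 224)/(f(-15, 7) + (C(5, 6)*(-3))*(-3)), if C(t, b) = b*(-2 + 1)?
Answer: -179/47 ≈ -3.8085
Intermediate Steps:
C(t, b) = -b (C(t, b) = b*(-1) = -b)
(-45 + 224)/(f(-15, 7) + (C(5, 6)*(-3))*(-3)) = (-45 + 224)/(7 + (-1*6*(-3))*(-3)) = 179/(7 - 6*(-3)*(-3)) = 179/(7 + 18*(-3)) = 179/(7 - 54) = 179/(-47) = 179*(-1/47) = -179/47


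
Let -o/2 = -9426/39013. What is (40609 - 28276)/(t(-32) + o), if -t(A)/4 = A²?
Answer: -481147329/159778396 ≈ -3.0113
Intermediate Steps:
o = 18852/39013 (o = -(-18852)/39013 = -2*(-9426/39013) = 18852/39013 ≈ 0.48322)
t(A) = -4*A²
(40609 - 28276)/(t(-32) + o) = (40609 - 28276)/(-4*(-32)² + 18852/39013) = 12333/(-4*1024 + 18852/39013) = 12333/(-4096 + 18852/39013) = 12333/(-159778396/39013) = 12333*(-39013/159778396) = -481147329/159778396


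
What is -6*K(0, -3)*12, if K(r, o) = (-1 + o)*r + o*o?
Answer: -648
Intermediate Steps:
K(r, o) = o**2 + r*(-1 + o) (K(r, o) = r*(-1 + o) + o**2 = o**2 + r*(-1 + o))
-6*K(0, -3)*12 = -6*((-3)**2 - 1*0 - 3*0)*12 = -6*(9 + 0 + 0)*12 = -6*9*12 = -54*12 = -648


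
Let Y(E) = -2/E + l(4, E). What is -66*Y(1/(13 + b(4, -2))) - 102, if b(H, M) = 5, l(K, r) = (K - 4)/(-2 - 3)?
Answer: 2274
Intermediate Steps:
l(K, r) = 4/5 - K/5 (l(K, r) = (-4 + K)/(-5) = (-4 + K)*(-1/5) = 4/5 - K/5)
Y(E) = -2/E (Y(E) = -2/E + (4/5 - 1/5*4) = -2/E + (4/5 - 4/5) = -2/E + 0 = -2/E)
-66*Y(1/(13 + b(4, -2))) - 102 = -(-132)/(1/(13 + 5)) - 102 = -(-132)/(1/18) - 102 = -(-132)/1/18 - 102 = -(-132)*18 - 102 = -66*(-36) - 102 = 2376 - 102 = 2274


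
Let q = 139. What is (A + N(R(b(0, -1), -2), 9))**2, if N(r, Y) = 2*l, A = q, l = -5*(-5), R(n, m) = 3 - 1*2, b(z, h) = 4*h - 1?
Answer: 35721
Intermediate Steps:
b(z, h) = -1 + 4*h
R(n, m) = 1 (R(n, m) = 3 - 2 = 1)
l = 25
A = 139
N(r, Y) = 50 (N(r, Y) = 2*25 = 50)
(A + N(R(b(0, -1), -2), 9))**2 = (139 + 50)**2 = 189**2 = 35721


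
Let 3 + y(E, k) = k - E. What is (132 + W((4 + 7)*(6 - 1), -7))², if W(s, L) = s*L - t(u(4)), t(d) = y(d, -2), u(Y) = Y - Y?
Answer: 61504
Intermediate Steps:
y(E, k) = -3 + k - E (y(E, k) = -3 + (k - E) = -3 + k - E)
u(Y) = 0
t(d) = -5 - d (t(d) = -3 - 2 - d = -5 - d)
W(s, L) = 5 + L*s (W(s, L) = s*L - (-5 - 1*0) = L*s - (-5 + 0) = L*s - 1*(-5) = L*s + 5 = 5 + L*s)
(132 + W((4 + 7)*(6 - 1), -7))² = (132 + (5 - 7*(4 + 7)*(6 - 1)))² = (132 + (5 - 77*5))² = (132 + (5 - 7*55))² = (132 + (5 - 385))² = (132 - 380)² = (-248)² = 61504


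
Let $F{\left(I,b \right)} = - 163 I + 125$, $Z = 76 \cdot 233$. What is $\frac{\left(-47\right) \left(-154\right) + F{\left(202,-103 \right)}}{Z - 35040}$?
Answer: $\frac{25563}{17332} \approx 1.4749$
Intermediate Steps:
$Z = 17708$
$F{\left(I,b \right)} = 125 - 163 I$
$\frac{\left(-47\right) \left(-154\right) + F{\left(202,-103 \right)}}{Z - 35040} = \frac{\left(-47\right) \left(-154\right) + \left(125 - 32926\right)}{17708 - 35040} = \frac{7238 + \left(125 - 32926\right)}{-17332} = \left(7238 - 32801\right) \left(- \frac{1}{17332}\right) = \left(-25563\right) \left(- \frac{1}{17332}\right) = \frac{25563}{17332}$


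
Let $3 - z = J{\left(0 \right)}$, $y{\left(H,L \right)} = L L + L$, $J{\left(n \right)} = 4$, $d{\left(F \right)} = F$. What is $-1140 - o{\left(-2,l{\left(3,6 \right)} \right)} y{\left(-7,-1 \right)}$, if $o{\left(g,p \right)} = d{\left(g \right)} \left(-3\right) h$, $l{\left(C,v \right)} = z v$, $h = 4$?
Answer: $-1140$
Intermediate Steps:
$y{\left(H,L \right)} = L + L^{2}$ ($y{\left(H,L \right)} = L^{2} + L = L + L^{2}$)
$z = -1$ ($z = 3 - 4 = -1$)
$l{\left(C,v \right)} = - v$
$o{\left(g,p \right)} = - 12 g$ ($o{\left(g,p \right)} = g \left(-3\right) 4 = - 3 g 4 = - 12 g$)
$-1140 - o{\left(-2,l{\left(3,6 \right)} \right)} y{\left(-7,-1 \right)} = -1140 - \left(-12\right) \left(-2\right) \left(- (1 - 1)\right) = -1140 - 24 \left(\left(-1\right) 0\right) = -1140 - 24 \cdot 0 = -1140 - 0 = -1140 + 0 = -1140$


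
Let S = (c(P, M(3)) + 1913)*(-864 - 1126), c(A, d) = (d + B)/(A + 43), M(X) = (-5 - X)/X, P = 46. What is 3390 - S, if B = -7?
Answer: 1017281710/267 ≈ 3.8100e+6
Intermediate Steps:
M(X) = (-5 - X)/X
c(A, d) = (-7 + d)/(43 + A) (c(A, d) = (d - 7)/(A + 43) = (-7 + d)/(43 + A))
S = -1016376580/267 (S = ((-7 + (-5 - 1*3)/3)/(43 + 46) + 1913)*(-864 - 1126) = ((-7 + (-5 - 3)/3)/89 + 1913)*(-1990) = ((-7 + (⅓)*(-8))/89 + 1913)*(-1990) = ((-7 - 8/3)/89 + 1913)*(-1990) = ((1/89)*(-29/3) + 1913)*(-1990) = (-29/267 + 1913)*(-1990) = (510742/267)*(-1990) = -1016376580/267 ≈ -3.8067e+6)
3390 - S = 3390 - 1*(-1016376580/267) = 3390 + 1016376580/267 = 1017281710/267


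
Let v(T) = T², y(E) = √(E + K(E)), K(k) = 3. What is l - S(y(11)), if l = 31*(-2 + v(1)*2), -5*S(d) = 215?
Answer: 43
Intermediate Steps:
y(E) = √(3 + E) (y(E) = √(E + 3) = √(3 + E))
S(d) = -43 (S(d) = -⅕*215 = -43)
l = 0 (l = 31*(-2 + 1²*2) = 31*(-2 + 1*2) = 31*(-2 + 2) = 31*0 = 0)
l - S(y(11)) = 0 - 1*(-43) = 0 + 43 = 43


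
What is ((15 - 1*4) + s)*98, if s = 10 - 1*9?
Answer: 1176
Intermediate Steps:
s = 1 (s = 10 - 9 = 1)
((15 - 1*4) + s)*98 = ((15 - 1*4) + 1)*98 = ((15 - 4) + 1)*98 = (11 + 1)*98 = 12*98 = 1176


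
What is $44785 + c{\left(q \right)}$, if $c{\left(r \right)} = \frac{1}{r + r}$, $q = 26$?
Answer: $\frac{2328821}{52} \approx 44785.0$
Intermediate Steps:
$c{\left(r \right)} = \frac{1}{2 r}$
$44785 + c{\left(q \right)} = 44785 + \frac{1}{2 \cdot 26} = 44785 + \frac{1}{2} \cdot \frac{1}{26} = 44785 + \frac{1}{52} = \frac{2328821}{52}$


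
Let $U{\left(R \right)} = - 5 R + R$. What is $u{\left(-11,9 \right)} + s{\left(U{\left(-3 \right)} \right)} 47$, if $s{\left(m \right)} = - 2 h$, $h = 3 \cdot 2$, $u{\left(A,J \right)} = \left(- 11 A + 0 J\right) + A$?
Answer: $-454$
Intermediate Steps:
$u{\left(A,J \right)} = - 10 A$ ($u{\left(A,J \right)} = \left(- 11 A + 0\right) + A = - 11 A + A = - 10 A$)
$h = 6$
$U{\left(R \right)} = - 4 R$
$s{\left(m \right)} = -12$ ($s{\left(m \right)} = \left(-2\right) 6 = -12$)
$u{\left(-11,9 \right)} + s{\left(U{\left(-3 \right)} \right)} 47 = \left(-10\right) \left(-11\right) - 564 = 110 - 564 = -454$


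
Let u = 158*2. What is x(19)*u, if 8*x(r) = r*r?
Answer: 28519/2 ≈ 14260.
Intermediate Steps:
x(r) = r**2/8 (x(r) = (r*r)/8 = r**2/8)
u = 316
x(19)*u = ((1/8)*19**2)*316 = ((1/8)*361)*316 = (361/8)*316 = 28519/2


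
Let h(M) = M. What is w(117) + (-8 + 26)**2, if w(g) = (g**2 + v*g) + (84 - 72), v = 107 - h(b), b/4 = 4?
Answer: 24672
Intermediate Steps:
b = 16 (b = 4*4 = 16)
v = 91 (v = 107 - 1*16 = 107 - 16 = 91)
w(g) = 12 + g**2 + 91*g (w(g) = (g**2 + 91*g) + (84 - 72) = (g**2 + 91*g) + 12 = 12 + g**2 + 91*g)
w(117) + (-8 + 26)**2 = (12 + 117**2 + 91*117) + (-8 + 26)**2 = (12 + 13689 + 10647) + 18**2 = 24348 + 324 = 24672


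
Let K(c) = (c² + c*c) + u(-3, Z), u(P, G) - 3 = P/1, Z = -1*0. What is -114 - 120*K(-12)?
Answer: -34674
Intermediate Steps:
Z = 0
u(P, G) = 3 + P (u(P, G) = 3 + P/1 = 3 + P*1 = 3 + P)
K(c) = 2*c² (K(c) = (c² + c*c) + (3 - 3) = (c² + c²) + 0 = 2*c² + 0 = 2*c²)
-114 - 120*K(-12) = -114 - 240*(-12)² = -114 - 240*144 = -114 - 120*288 = -114 - 34560 = -34674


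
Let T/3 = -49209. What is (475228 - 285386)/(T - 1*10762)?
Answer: -189842/158389 ≈ -1.1986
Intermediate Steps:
T = -147627 (T = 3*(-49209) = -147627)
(475228 - 285386)/(T - 1*10762) = (475228 - 285386)/(-147627 - 1*10762) = 189842/(-147627 - 10762) = 189842/(-158389) = 189842*(-1/158389) = -189842/158389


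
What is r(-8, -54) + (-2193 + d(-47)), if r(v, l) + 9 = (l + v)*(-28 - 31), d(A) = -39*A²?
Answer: -84695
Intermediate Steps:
r(v, l) = -9 - 59*l - 59*v (r(v, l) = -9 + (l + v)*(-28 - 31) = -9 + (l + v)*(-59) = -9 + (-59*l - 59*v) = -9 - 59*l - 59*v)
r(-8, -54) + (-2193 + d(-47)) = (-9 - 59*(-54) - 59*(-8)) + (-2193 - 39*(-47)²) = (-9 + 3186 + 472) + (-2193 - 39*2209) = 3649 + (-2193 - 86151) = 3649 - 88344 = -84695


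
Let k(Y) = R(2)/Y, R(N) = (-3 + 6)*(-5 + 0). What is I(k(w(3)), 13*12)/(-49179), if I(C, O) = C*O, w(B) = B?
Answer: 20/1261 ≈ 0.015860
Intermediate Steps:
R(N) = -15 (R(N) = 3*(-5) = -15)
k(Y) = -15/Y
I(k(w(3)), 13*12)/(-49179) = ((-15/3)*(13*12))/(-49179) = (-15*⅓*156)*(-1/49179) = -5*156*(-1/49179) = -780*(-1/49179) = 20/1261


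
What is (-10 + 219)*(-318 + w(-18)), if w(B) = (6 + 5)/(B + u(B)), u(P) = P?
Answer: -2394931/36 ≈ -66526.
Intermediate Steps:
w(B) = 11/(2*B) (w(B) = (6 + 5)/(B + B) = 11/(2*B))
(-10 + 219)*(-318 + w(-18)) = (-10 + 219)*(-318 + (11/2)/(-18)) = 209*(-318 + (11/2)*(-1/18)) = 209*(-318 - 11/36) = 209*(-11459/36) = -2394931/36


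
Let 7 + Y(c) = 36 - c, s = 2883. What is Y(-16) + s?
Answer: 2928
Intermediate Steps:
Y(c) = 29 - c (Y(c) = -7 + (36 - c) = 29 - c)
Y(-16) + s = (29 - 1*(-16)) + 2883 = (29 + 16) + 2883 = 45 + 2883 = 2928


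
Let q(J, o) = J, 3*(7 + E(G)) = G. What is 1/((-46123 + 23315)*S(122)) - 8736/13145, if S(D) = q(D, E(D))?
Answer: -24308597081/36576961520 ≈ -0.66459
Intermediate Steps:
E(G) = -7 + G/3
S(D) = D
1/((-46123 + 23315)*S(122)) - 8736/13145 = 1/((-46123 + 23315)*122) - 8736/13145 = (1/122)/(-22808) - 8736*1/13145 = -1/22808*1/122 - 8736/13145 = -1/2782576 - 8736/13145 = -24308597081/36576961520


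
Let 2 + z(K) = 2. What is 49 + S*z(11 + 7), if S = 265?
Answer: 49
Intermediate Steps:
z(K) = 0 (z(K) = -2 + 2 = 0)
49 + S*z(11 + 7) = 49 + 265*0 = 49 + 0 = 49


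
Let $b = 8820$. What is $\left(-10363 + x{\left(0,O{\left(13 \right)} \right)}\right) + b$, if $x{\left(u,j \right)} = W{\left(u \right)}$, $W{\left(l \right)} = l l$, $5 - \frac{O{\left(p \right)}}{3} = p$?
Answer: $-1543$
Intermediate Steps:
$O{\left(p \right)} = 15 - 3 p$
$W{\left(l \right)} = l^{2}$
$x{\left(u,j \right)} = u^{2}$
$\left(-10363 + x{\left(0,O{\left(13 \right)} \right)}\right) + b = \left(-10363 + 0^{2}\right) + 8820 = \left(-10363 + 0\right) + 8820 = -10363 + 8820 = -1543$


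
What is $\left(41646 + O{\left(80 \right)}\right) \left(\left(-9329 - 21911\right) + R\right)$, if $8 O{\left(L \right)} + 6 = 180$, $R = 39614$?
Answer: $\frac{697851477}{2} \approx 3.4893 \cdot 10^{8}$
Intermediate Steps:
$O{\left(L \right)} = \frac{87}{4}$ ($O{\left(L \right)} = - \frac{3}{4} + \frac{1}{8} \cdot 180 = - \frac{3}{4} + \frac{45}{2} = \frac{87}{4}$)
$\left(41646 + O{\left(80 \right)}\right) \left(\left(-9329 - 21911\right) + R\right) = \left(41646 + \frac{87}{4}\right) \left(\left(-9329 - 21911\right) + 39614\right) = \frac{166671 \left(\left(-9329 - 21911\right) + 39614\right)}{4} = \frac{166671 \left(-31240 + 39614\right)}{4} = \frac{166671}{4} \cdot 8374 = \frac{697851477}{2}$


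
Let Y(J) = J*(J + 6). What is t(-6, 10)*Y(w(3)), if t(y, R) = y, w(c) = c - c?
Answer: 0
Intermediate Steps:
w(c) = 0
Y(J) = J*(6 + J)
t(-6, 10)*Y(w(3)) = -0*(6 + 0) = -0*6 = -6*0 = 0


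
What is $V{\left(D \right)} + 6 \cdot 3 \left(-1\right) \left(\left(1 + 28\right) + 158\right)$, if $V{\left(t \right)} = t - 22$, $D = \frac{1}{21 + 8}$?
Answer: $- \frac{98251}{29} \approx -3388.0$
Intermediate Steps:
$D = \frac{1}{29} \approx 0.034483$
$V{\left(t \right)} = -22 + t$
$V{\left(D \right)} + 6 \cdot 3 \left(-1\right) \left(\left(1 + 28\right) + 158\right) = \left(-22 + \frac{1}{29}\right) + 6 \cdot 3 \left(-1\right) \left(\left(1 + 28\right) + 158\right) = - \frac{637}{29} + 18 \left(-1\right) \left(29 + 158\right) = - \frac{637}{29} - 3366 = - \frac{98251}{29}$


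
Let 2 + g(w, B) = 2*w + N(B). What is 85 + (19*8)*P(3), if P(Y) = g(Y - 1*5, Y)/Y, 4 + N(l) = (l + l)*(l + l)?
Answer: 4207/3 ≈ 1402.3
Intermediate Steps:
N(l) = -4 + 4*l² (N(l) = -4 + (l + l)*(l + l) = -4 + (2*l)*(2*l) = -4 + 4*l²)
g(w, B) = -6 + 2*w + 4*B² (g(w, B) = -2 + (2*w + (-4 + 4*B²)) = -2 + (-4 + 2*w + 4*B²) = -6 + 2*w + 4*B²)
P(Y) = (-16 + 2*Y + 4*Y²)/Y (P(Y) = (-6 + 2*(Y - 1*5) + 4*Y²)/Y = (-6 + 2*(Y - 5) + 4*Y²)/Y = (-6 + 2*(-5 + Y) + 4*Y²)/Y = (-6 + (-10 + 2*Y) + 4*Y²)/Y = (-16 + 2*Y + 4*Y²)/Y)
85 + (19*8)*P(3) = 85 + (19*8)*(2 - 16/3 + 4*3) = 85 + 152*(2 - 16*⅓ + 12) = 85 + 152*(2 - 16/3 + 12) = 85 + 152*(26/3) = 85 + 3952/3 = 4207/3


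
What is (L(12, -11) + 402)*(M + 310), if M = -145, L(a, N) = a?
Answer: 68310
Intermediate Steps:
(L(12, -11) + 402)*(M + 310) = (12 + 402)*(-145 + 310) = 414*165 = 68310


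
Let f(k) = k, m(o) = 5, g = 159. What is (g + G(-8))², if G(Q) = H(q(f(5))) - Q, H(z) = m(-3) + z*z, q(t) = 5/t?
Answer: 29929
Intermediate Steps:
H(z) = 5 + z² (H(z) = 5 + z*z = 5 + z²)
G(Q) = 6 - Q (G(Q) = (5 + (5/5)²) - Q = (5 + (5*(⅕))²) - Q = (5 + 1²) - Q = (5 + 1) - Q = 6 - Q)
(g + G(-8))² = (159 + (6 - 1*(-8)))² = (159 + (6 + 8))² = (159 + 14)² = 173² = 29929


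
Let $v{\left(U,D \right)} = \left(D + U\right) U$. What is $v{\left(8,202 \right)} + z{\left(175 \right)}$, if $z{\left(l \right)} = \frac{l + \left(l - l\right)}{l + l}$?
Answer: $\frac{3361}{2} \approx 1680.5$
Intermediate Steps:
$z{\left(l \right)} = \frac{1}{2}$ ($z{\left(l \right)} = \frac{l + 0}{2 l} = l \frac{1}{2 l} = \frac{1}{2}$)
$v{\left(U,D \right)} = U \left(D + U\right)$
$v{\left(8,202 \right)} + z{\left(175 \right)} = 8 \left(202 + 8\right) + \frac{1}{2} = 8 \cdot 210 + \frac{1}{2} = 1680 + \frac{1}{2} = \frac{3361}{2}$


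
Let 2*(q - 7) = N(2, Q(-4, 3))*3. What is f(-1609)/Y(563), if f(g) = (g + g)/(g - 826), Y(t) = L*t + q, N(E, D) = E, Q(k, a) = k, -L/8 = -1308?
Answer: 1609/7172587135 ≈ 2.2433e-7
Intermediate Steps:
L = 10464 (L = -8*(-1308) = 10464)
q = 10 (q = 7 + (2*3)/2 = 7 + (½)*6 = 7 + 3 = 10)
Y(t) = 10 + 10464*t (Y(t) = 10464*t + 10 = 10 + 10464*t)
f(g) = 2*g/(-826 + g) (f(g) = (2*g)/(-826 + g) = 2*g/(-826 + g))
f(-1609)/Y(563) = (2*(-1609)/(-826 - 1609))/(10 + 10464*563) = (2*(-1609)/(-2435))/(10 + 5891232) = (2*(-1609)*(-1/2435))/5891242 = (3218/2435)*(1/5891242) = 1609/7172587135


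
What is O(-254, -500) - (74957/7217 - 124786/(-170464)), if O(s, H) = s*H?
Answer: 1594149340055/12553456 ≈ 1.2699e+5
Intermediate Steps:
O(s, H) = H*s
O(-254, -500) - (74957/7217 - 124786/(-170464)) = -500*(-254) - (74957/7217 - 124786/(-170464)) = 127000 - (74957*(1/7217) - 124786*(-1/170464)) = 127000 - (74957/7217 + 62393/85232) = 127000 - 1*139571945/12553456 = 127000 - 139571945/12553456 = 1594149340055/12553456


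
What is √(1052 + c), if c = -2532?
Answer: 2*I*√370 ≈ 38.471*I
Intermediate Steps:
√(1052 + c) = √(1052 - 2532) = √(-1480) = 2*I*√370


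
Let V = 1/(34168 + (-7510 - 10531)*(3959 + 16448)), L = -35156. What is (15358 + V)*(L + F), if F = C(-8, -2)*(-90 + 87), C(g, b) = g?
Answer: -198626413566948732/368128519 ≈ -5.3956e+8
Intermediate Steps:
F = 24 (F = -8*(-90 + 87) = -8*(-3) = 24)
V = -1/368128519 (V = 1/(34168 - 18041*20407) = 1/(34168 - 368162687) = 1/(-368128519) = -1/368128519 ≈ -2.7164e-9)
(15358 + V)*(L + F) = (15358 - 1/368128519)*(-35156 + 24) = (5653717794801/368128519)*(-35132) = -198626413566948732/368128519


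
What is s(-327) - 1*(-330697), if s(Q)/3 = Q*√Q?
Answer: 330697 - 981*I*√327 ≈ 3.307e+5 - 17740.0*I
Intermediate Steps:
s(Q) = 3*Q^(3/2) (s(Q) = 3*(Q*√Q) = 3*Q^(3/2))
s(-327) - 1*(-330697) = 3*(-327)^(3/2) - 1*(-330697) = 3*(-327*I*√327) + 330697 = -981*I*√327 + 330697 = 330697 - 981*I*√327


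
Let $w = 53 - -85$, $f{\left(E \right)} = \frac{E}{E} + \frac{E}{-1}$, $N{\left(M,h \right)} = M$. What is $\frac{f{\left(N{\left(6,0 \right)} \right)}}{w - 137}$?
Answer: $-5$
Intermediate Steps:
$f{\left(E \right)} = 1 - E$ ($f{\left(E \right)} = 1 + E \left(-1\right) = 1 - E$)
$w = 138$ ($w = 53 + 85 = 138$)
$\frac{f{\left(N{\left(6,0 \right)} \right)}}{w - 137} = \frac{1 - 6}{138 - 137} = \frac{1 - 6}{1} = \left(-5\right) 1 = -5$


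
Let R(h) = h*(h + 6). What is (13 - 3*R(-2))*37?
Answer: 1369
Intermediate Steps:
R(h) = h*(6 + h)
(13 - 3*R(-2))*37 = (13 - (-6)*(6 - 2))*37 = (13 - (-6)*4)*37 = (13 - 3*(-8))*37 = (13 + 24)*37 = 37*37 = 1369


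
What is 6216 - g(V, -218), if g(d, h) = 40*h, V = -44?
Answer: 14936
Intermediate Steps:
6216 - g(V, -218) = 6216 - 40*(-218) = 6216 - 1*(-8720) = 6216 + 8720 = 14936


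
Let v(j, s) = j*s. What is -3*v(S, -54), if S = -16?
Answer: -2592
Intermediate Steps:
-3*v(S, -54) = -(-48)*(-54) = -3*864 = -2592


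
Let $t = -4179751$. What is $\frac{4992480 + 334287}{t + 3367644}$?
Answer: $- \frac{5326767}{812107} \approx -6.5592$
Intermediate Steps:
$\frac{4992480 + 334287}{t + 3367644} = \frac{4992480 + 334287}{-4179751 + 3367644} = \frac{5326767}{-812107} = 5326767 \left(- \frac{1}{812107}\right) = - \frac{5326767}{812107}$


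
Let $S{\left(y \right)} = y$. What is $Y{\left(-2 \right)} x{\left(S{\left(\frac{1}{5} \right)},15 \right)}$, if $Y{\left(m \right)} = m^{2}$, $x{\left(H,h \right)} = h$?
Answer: $60$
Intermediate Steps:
$Y{\left(-2 \right)} x{\left(S{\left(\frac{1}{5} \right)},15 \right)} = \left(-2\right)^{2} \cdot 15 = 4 \cdot 15 = 60$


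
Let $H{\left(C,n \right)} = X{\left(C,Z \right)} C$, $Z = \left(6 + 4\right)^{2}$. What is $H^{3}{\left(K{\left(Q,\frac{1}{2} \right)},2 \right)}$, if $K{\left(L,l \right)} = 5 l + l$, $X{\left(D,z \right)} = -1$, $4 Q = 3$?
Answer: $-27$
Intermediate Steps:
$Q = \frac{3}{4}$ ($Q = \frac{1}{4} \cdot 3 = \frac{3}{4} \approx 0.75$)
$Z = 100$ ($Z = 10^{2} = 100$)
$K{\left(L,l \right)} = 6 l$
$H{\left(C,n \right)} = - C$
$H^{3}{\left(K{\left(Q,\frac{1}{2} \right)},2 \right)} = \left(- \frac{6}{2}\right)^{3} = \left(\left(-1\right) 3\right)^{3} = \left(-3\right)^{3} = -27$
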